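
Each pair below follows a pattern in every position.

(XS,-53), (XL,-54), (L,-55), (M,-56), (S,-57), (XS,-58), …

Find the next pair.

Size goes XS, XL, L, M, S, XS → XL (repeats XS → XL → L → M → S).
Second entry: −1 each step; -53, -54, -55, -56, -57, -58 → -59.
Combining the parts gives (XL,-59).

(XL,-59)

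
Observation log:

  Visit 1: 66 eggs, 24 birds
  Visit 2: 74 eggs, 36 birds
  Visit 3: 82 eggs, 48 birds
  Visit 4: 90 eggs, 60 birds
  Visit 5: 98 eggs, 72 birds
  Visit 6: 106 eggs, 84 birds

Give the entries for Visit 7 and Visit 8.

114 eggs, 96 birds; 122 eggs, 108 birds

Eggs goes 66, 74, 82, 90, 98, 106 → 114 → 122 (+8 each step).
Birds goes 24, 36, 48, 60, 72, 84 → 96 → 108 (+12 each step).
So the next two lines are 114 eggs, 96 birds and 122 eggs, 108 birds.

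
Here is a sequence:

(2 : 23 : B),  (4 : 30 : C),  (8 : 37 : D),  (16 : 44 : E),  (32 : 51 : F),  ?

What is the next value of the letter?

First component: ×2 each step, so 2, 4, 8, 16, 32 → 64.
For the second component, +7 each step: 23, 30, 37, 44, 51 → 58.
Letter: letters move forward 1 place in the alphabet; B, C, D, E, F → G.

G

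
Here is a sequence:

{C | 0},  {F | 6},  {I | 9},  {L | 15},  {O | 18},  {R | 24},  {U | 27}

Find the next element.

Letter: letters move forward 3 places in the alphabet; C, F, I, L, O, R, U → X.
Second coordinate — alternating steps +6, +3, +6, +3, …: 0, 6, 9, 15, 18, 24, 27 → 33.
So the next element is {X | 33}.

{X | 33}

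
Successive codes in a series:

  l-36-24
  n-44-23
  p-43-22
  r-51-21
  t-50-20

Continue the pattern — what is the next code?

Letter — letters move forward 2 places in the alphabet: l, n, p, r, t → v.
Second component: alternating steps +8, −1, +8, −1, …; 36, 44, 43, 51, 50 → 58.
Third component goes 24, 23, 22, 21, 20 → 19 (−1 each step).
Putting it together: v-58-19.

v-58-19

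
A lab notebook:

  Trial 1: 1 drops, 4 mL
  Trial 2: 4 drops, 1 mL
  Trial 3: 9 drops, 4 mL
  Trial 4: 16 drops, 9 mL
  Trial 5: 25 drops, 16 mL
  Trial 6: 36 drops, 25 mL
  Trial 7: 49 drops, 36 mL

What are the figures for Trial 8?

For the drops, perfect squares: 1², 2², 3², …: 1, 4, 9, 16, 25, 36, 49 → 64.
For the mL, always the previous value of the drops: 4, 1, 4, 9, 16, 25, 36 → 49.
Putting it together: 64 drops, 49 mL.

64 drops, 49 mL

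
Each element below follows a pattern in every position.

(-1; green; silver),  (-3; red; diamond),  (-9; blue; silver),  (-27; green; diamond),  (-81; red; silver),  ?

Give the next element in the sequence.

(-243; blue; diamond)

For the first slot, ×3 each step: -1, -3, -9, -27, -81 → -243.
Colour: repeats green → red → blue, so green, red, blue, green, red → blue.
Rank — alternates silver ↔ diamond: silver, diamond, silver, diamond, silver → diamond.
Combining the parts gives (-243; blue; diamond).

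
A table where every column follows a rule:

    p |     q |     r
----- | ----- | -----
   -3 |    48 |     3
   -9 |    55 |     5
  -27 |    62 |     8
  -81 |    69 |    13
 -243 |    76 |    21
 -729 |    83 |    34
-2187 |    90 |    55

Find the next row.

For the column p, ×3 each step: -3, -9, -27, -81, -243, -729, -2187 → -6561.
Column q: +7 each step, so 48, 55, 62, 69, 76, 83, 90 → 97.
Column r — each term is the sum of the two before it: 3, 5, 8, 13, 21, 34, 55 → 89.
Putting it together: -6561  97  89.

-6561  97  89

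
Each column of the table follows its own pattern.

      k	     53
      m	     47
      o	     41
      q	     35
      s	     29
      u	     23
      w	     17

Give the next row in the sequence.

y  11

Letter goes k, m, o, q, s, u, w → y (letters move forward 2 places in the alphabet).
For the second component, −6 each step: 53, 47, 41, 35, 29, 23, 17 → 11.
Putting it together: y  11.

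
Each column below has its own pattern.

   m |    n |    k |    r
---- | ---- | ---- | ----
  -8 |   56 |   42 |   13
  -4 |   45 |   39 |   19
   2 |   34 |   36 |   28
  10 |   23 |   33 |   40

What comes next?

Column m: differences are 4, 6, 8, … (increasing by 2 each time), so -8, -4, 2, 10 → 20.
For the column n, −11 each step: 56, 45, 34, 23 → 12.
For the column k, −3 each step: 42, 39, 36, 33 → 30.
Column r: differences are 6, 9, 12, … (increasing by 3 each time); 13, 19, 28, 40 → 55.
Putting it together: 20  12  30  55.

20  12  30  55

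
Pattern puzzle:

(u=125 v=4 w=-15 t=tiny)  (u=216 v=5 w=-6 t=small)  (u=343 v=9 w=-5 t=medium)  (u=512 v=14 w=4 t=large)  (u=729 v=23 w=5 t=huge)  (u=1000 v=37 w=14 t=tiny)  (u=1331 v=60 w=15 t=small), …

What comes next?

For the u, perfect cubes: 5³, 6³, 7³, …: 125, 216, 343, 512, 729, 1000, 1331 → 1728.
V: 4, 5, 9, 14, 23, 37, 60 → 97 (each term is the sum of the two before it).
W — alternating steps +9, +1, +9, +1, …: -15, -6, -5, 4, 5, 14, 15 → 24.
T goes tiny, small, medium, large, huge, tiny, small → medium (repeats tiny → small → medium → large → huge).
So the next 4-tuple is (u=1728 v=97 w=24 t=medium).

(u=1728 v=97 w=24 t=medium)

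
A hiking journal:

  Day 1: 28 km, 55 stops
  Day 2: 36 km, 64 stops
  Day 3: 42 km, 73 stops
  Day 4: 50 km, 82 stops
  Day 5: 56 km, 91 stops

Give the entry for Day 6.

Km: 28, 36, 42, 50, 56 → 64 (alternating steps +8, +6, +8, +6, …).
Stops: 55, 64, 73, 82, 91 → 100 (+9 each step).
Combining the parts gives 64 km, 100 stops.

64 km, 100 stops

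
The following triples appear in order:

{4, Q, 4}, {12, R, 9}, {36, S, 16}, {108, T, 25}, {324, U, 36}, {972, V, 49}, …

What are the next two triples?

{2916, W, 64}, {8748, X, 81}

First coordinate: ×3 each step, so 4, 12, 36, 108, 324, 972 → 2916 → 8748.
Letter: letters move forward 1 place in the alphabet; Q, R, S, T, U, V → W → X.
Third coordinate: 4, 9, 16, 25, 36, 49 → 64 → 81 (perfect squares: 2², 3², 4², …).
So the next two triples are {2916, W, 64} and {8748, X, 81}.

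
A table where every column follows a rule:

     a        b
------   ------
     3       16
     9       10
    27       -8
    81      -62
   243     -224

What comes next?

729  -710

For the column a, ×3 each step: 3, 9, 27, 81, 243 → 729.
Column b: together with the column a always sums to 19, so 16, 10, -8, -62, -224 → -710.
So the next row is 729  -710.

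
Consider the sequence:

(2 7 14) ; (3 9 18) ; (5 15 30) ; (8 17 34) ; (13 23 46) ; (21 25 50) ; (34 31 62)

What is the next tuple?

(55 33 66)

First value: each term is the sum of the two before it; 2, 3, 5, 8, 13, 21, 34 → 55.
Second value — alternating steps +2, +6, +2, +6, …: 7, 9, 15, 17, 23, 25, 31 → 33.
Third value — always 2 × the second value: 14, 18, 30, 34, 46, 50, 62 → 66.
Combining the parts gives (55 33 66).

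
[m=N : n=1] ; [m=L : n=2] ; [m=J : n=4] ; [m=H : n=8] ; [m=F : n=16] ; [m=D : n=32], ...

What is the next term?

M: letters move back 2 places in the alphabet; N, L, J, H, F, D → B.
N — ×2 each step: 1, 2, 4, 8, 16, 32 → 64.
So the next term is [m=B : n=64].

[m=B : n=64]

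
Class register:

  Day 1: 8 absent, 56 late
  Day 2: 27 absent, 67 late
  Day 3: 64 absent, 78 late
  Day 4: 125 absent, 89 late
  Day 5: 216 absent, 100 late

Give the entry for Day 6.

343 absent, 111 late

For the absent, perfect cubes: 2³, 3³, 4³, …: 8, 27, 64, 125, 216 → 343.
Late: +11 each step; 56, 67, 78, 89, 100 → 111.
Putting it together: 343 absent, 111 late.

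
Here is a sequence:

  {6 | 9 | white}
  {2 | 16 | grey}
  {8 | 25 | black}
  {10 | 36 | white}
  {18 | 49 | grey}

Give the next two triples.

First value: each term is the sum of the two before it; 6, 2, 8, 10, 18 → 28 → 46.
Second value: perfect squares: 3², 4², 5², …; 9, 16, 25, 36, 49 → 64 → 81.
Shade goes white, grey, black, white, grey → black → white (repeats white → grey → black).
So the next two triples are {28 | 64 | black} and {46 | 81 | white}.

{28 | 64 | black}, {46 | 81 | white}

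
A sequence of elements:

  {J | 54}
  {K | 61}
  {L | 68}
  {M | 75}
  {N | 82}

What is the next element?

Letter goes J, K, L, M, N → O (letters move forward 1 place in the alphabet).
Second entry: 54, 61, 68, 75, 82 → 89 (+7 each step).
Putting it together: {O | 89}.

{O | 89}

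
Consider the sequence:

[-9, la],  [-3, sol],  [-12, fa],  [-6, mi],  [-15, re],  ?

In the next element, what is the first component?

-9

For the first component, alternating steps +6, −9, +6, −9, …: -9, -3, -12, -6, -15 → -9.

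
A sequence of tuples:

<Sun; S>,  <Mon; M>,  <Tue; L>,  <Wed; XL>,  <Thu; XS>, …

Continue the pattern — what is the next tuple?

<Fri; S>

Day: Sun, Mon, Tue, Wed, Thu → Fri (runs through the weekdays Mon→Sun).
For the size, runs through clothing sizes XS→XL: S, M, L, XL, XS → S.
So the next tuple is <Fri; S>.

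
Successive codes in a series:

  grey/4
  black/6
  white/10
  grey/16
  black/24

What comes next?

white/34

Shade: repeats grey → black → white; grey, black, white, grey, black → white.
For the second component, differences are 2, 4, 6, … (increasing by 2 each time): 4, 6, 10, 16, 24 → 34.
Putting it together: white/34.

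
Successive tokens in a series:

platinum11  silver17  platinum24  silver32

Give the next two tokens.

platinum41, silver51

Metal: alternates platinum ↔ silver; platinum, silver, platinum, silver → platinum → silver.
Second component: differences are 6, 7, 8, … (increasing by 1 each time), so 11, 17, 24, 32 → 41 → 51.
So the next two tokens are platinum41 and silver51.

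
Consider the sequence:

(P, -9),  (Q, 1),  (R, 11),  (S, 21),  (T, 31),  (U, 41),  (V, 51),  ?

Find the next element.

Letter goes P, Q, R, S, T, U, V → W (letters move forward 1 place in the alphabet).
Second component: +10 each step, so -9, 1, 11, 21, 31, 41, 51 → 61.
Putting it together: (W, 61).

(W, 61)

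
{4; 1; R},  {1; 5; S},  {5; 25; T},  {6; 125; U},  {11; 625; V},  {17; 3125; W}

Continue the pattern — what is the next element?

{28; 15625; X}

First component: each term is the sum of the two before it, so 4, 1, 5, 6, 11, 17 → 28.
Second component — ×5 each step: 1, 5, 25, 125, 625, 3125 → 15625.
Letter: R, S, T, U, V, W → X (letters move forward 1 place in the alphabet).
So the next element is {28; 15625; X}.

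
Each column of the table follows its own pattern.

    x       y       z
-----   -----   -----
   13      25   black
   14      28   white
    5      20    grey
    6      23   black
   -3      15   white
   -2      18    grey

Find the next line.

Column x: 13, 14, 5, 6, -3, -2 → -11 (alternating steps +1, −9, +1, −9, …).
For the column y, alternating steps +3, −8, +3, −8, …: 25, 28, 20, 23, 15, 18 → 10.
For the column z, repeats black → white → grey: black, white, grey, black, white, grey → black.
Putting it together: -11  10  black.

-11  10  black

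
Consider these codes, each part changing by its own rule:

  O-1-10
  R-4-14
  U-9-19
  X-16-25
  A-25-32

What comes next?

Letter: letters move forward 3 places in the alphabet, wrapping Z→A, so O, R, U, X, A → D.
Second component: perfect squares: 1², 2², 3², …, so 1, 4, 9, 16, 25 → 36.
Third component goes 10, 14, 19, 25, 32 → 40 (differences are 4, 5, 6, … (increasing by 1 each time)).
Combining the parts gives D-36-40.

D-36-40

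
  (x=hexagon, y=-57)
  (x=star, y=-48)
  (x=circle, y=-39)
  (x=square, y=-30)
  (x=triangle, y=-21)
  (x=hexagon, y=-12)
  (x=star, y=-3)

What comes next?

X: repeats hexagon → star → circle → square → triangle, so hexagon, star, circle, square, triangle, hexagon, star → circle.
Y: +9 each step; -57, -48, -39, -30, -21, -12, -3 → 6.
Combining the parts gives (x=circle, y=6).

(x=circle, y=6)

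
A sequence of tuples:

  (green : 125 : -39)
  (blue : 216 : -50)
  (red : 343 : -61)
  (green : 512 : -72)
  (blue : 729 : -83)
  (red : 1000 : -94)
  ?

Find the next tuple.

Colour: green, blue, red, green, blue, red → green (repeats green → blue → red).
Second component: 125, 216, 343, 512, 729, 1000 → 1331 (perfect cubes: 5³, 6³, 7³, …).
Third component: -39, -50, -61, -72, -83, -94 → -105 (−11 each step).
Combining the parts gives (green : 1331 : -105).

(green : 1331 : -105)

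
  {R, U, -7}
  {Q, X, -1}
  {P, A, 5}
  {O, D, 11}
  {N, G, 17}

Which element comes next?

{M, J, 23}

First letter: letters move back 1 place in the alphabet, so R, Q, P, O, N → M.
For the second letter, letters move forward 3 places in the alphabet, wrapping Z→A: U, X, A, D, G → J.
Third component: +6 each step; -7, -1, 5, 11, 17 → 23.
Combining the parts gives {M, J, 23}.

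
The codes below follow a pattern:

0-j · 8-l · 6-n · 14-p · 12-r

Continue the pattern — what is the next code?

First component — alternating steps +8, −2, +8, −2, …: 0, 8, 6, 14, 12 → 20.
Letter: letters move forward 2 places in the alphabet; j, l, n, p, r → t.
Combining the parts gives 20-t.

20-t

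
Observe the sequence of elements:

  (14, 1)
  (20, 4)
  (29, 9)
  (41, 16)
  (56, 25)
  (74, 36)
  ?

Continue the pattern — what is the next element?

(95, 49)

First component: differences are 6, 9, 12, … (increasing by 3 each time); 14, 20, 29, 41, 56, 74 → 95.
For the second component, perfect squares: 1², 2², 3², …: 1, 4, 9, 16, 25, 36 → 49.
Combining the parts gives (95, 49).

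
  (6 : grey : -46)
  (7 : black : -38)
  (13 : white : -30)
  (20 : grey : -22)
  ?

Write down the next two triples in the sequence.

First component: 6, 7, 13, 20 → 33 → 53 (each term is the sum of the two before it).
Shade: repeats grey → black → white, so grey, black, white, grey → black → white.
Third component goes -46, -38, -30, -22 → -14 → -6 (+8 each step).
So the next two triples are (33 : black : -14) and (53 : white : -6).

(33 : black : -14), (53 : white : -6)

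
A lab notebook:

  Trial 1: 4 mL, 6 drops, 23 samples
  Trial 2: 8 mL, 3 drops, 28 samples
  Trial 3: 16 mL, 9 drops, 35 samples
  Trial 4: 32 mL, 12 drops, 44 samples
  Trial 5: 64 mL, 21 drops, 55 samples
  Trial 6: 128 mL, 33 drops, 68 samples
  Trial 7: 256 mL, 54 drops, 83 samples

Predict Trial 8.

512 mL, 87 drops, 100 samples

ML: ×2 each step, so 4, 8, 16, 32, 64, 128, 256 → 512.
Drops: each term is the sum of the two before it; 6, 3, 9, 12, 21, 33, 54 → 87.
Samples goes 23, 28, 35, 44, 55, 68, 83 → 100 (differences are 5, 7, 9, … (increasing by 2 each time)).
So the next record is 512 mL, 87 drops, 100 samples.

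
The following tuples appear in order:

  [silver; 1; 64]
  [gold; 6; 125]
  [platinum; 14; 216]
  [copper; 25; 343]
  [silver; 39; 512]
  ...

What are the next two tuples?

[gold; 56; 729], [platinum; 76; 1000]

For the metal, repeats silver → gold → platinum → copper: silver, gold, platinum, copper, silver → gold → platinum.
Second coordinate: differences are 5, 8, 11, … (increasing by 3 each time); 1, 6, 14, 25, 39 → 56 → 76.
Third coordinate — perfect cubes: 4³, 5³, 6³, …: 64, 125, 216, 343, 512 → 729 → 1000.
So the next two tuples are [gold; 56; 729] and [platinum; 76; 1000].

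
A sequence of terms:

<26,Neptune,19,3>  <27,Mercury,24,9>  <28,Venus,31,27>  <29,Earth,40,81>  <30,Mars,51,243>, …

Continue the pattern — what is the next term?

<31,Jupiter,64,729>

First value — +1 each step: 26, 27, 28, 29, 30 → 31.
Planet: runs through the planets Mercury→Neptune; Neptune, Mercury, Venus, Earth, Mars → Jupiter.
Third value: differences are 5, 7, 9, … (increasing by 2 each time), so 19, 24, 31, 40, 51 → 64.
Fourth value: ×3 each step; 3, 9, 27, 81, 243 → 729.
Putting it together: <31,Jupiter,64,729>.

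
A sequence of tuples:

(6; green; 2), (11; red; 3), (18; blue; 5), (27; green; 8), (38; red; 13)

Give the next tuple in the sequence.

For the first coordinate, differences are 5, 7, 9, … (increasing by 2 each time): 6, 11, 18, 27, 38 → 51.
Colour goes green, red, blue, green, red → blue (repeats green → red → blue).
Third coordinate: 2, 3, 5, 8, 13 → 21 (each term is the sum of the two before it).
Putting it together: (51; blue; 21).

(51; blue; 21)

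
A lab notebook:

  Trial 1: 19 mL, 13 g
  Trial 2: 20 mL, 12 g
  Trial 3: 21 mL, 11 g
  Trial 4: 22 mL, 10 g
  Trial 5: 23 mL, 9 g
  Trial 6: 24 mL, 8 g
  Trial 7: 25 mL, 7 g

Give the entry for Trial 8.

ML — +1 each step: 19, 20, 21, 22, 23, 24, 25 → 26.
G — together with the mL always sums to 32: 13, 12, 11, 10, 9, 8, 7 → 6.
So the next record is 26 mL, 6 g.

26 mL, 6 g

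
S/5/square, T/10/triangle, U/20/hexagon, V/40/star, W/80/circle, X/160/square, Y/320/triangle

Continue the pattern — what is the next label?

Letter — letters move forward 1 place in the alphabet: S, T, U, V, W, X, Y → Z.
Second component goes 5, 10, 20, 40, 80, 160, 320 → 640 (×2 each step).
Shape: square, triangle, hexagon, star, circle, square, triangle → hexagon (repeats square → triangle → hexagon → star → circle).
Putting it together: Z/640/hexagon.

Z/640/hexagon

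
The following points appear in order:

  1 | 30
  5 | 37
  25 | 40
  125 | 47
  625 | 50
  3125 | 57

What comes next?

First coordinate: 1, 5, 25, 125, 625, 3125 → 15625 (×5 each step).
Second coordinate: 30, 37, 40, 47, 50, 57 → 60 (alternating steps +7, +3, +7, +3, …).
So the next point is 15625 | 60.

15625 | 60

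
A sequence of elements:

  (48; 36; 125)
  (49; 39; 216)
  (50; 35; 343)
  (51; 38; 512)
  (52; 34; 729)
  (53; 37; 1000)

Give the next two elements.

(54; 33; 1331), (55; 36; 1728)

For the first component, +1 each step: 48, 49, 50, 51, 52, 53 → 54 → 55.
Second component — alternating steps +3, −4, +3, −4, …: 36, 39, 35, 38, 34, 37 → 33 → 36.
Third component: 125, 216, 343, 512, 729, 1000 → 1331 → 1728 (perfect cubes: 5³, 6³, 7³, …).
So the next two elements are (54; 33; 1331) and (55; 36; 1728).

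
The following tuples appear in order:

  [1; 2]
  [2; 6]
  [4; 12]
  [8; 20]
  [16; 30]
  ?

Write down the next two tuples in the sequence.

First entry: ×2 each step, so 1, 2, 4, 8, 16 → 32 → 64.
Second entry: differences are 4, 6, 8, … (increasing by 2 each time), so 2, 6, 12, 20, 30 → 42 → 56.
Putting the parts together: [32; 42] and then [64; 56].

[32; 42], [64; 56]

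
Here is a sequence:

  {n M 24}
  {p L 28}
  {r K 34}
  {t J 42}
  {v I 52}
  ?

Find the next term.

{x H 64}

First letter: letters move forward 2 places in the alphabet, so n, p, r, t, v → x.
Second letter goes M, L, K, J, I → H (letters move back 1 place in the alphabet).
Third entry — differences are 4, 6, 8, … (increasing by 2 each time): 24, 28, 34, 42, 52 → 64.
So the next term is {x H 64}.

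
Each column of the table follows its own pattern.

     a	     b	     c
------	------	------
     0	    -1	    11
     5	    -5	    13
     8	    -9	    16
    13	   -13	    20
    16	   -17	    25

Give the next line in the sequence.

For the column a, alternating steps +5, +3, +5, +3, …: 0, 5, 8, 13, 16 → 21.
For the column b, −4 each step: -1, -5, -9, -13, -17 → -21.
Column c — differences are 2, 3, 4, … (increasing by 1 each time): 11, 13, 16, 20, 25 → 31.
Combining the parts gives 21  -21  31.

21  -21  31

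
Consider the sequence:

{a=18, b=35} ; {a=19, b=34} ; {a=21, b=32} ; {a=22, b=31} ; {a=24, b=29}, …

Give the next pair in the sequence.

{a=25, b=28}

A — alternating steps +1, +2, +1, +2, …: 18, 19, 21, 22, 24 → 25.
B goes 35, 34, 32, 31, 29 → 28 (together with the a always sums to 53).
Putting it together: {a=25, b=28}.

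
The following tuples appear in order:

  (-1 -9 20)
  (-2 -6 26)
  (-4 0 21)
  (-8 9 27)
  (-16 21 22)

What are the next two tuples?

(-32 36 28), (-64 54 23)

First value: -1, -2, -4, -8, -16 → -32 → -64 (×2 each step).
Second value: -9, -6, 0, 9, 21 → 36 → 54 (differences are 3, 6, 9, … (increasing by 3 each time)).
Third value — alternating steps +6, −5, +6, −5, …: 20, 26, 21, 27, 22 → 28 → 23.
So the next two tuples are (-32 36 28) and (-64 54 23).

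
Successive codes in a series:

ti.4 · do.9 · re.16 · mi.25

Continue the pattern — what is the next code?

Note — runs through the solfège scale do→ti: ti, do, re, mi → fa.
Second component: 4, 9, 16, 25 → 36 (perfect squares: 2², 3², 4², …).
Putting it together: fa.36.

fa.36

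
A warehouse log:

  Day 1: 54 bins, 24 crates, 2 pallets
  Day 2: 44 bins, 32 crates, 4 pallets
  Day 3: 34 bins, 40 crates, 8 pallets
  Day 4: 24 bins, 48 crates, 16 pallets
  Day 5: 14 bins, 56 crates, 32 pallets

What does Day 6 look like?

Bins: −10 each step, so 54, 44, 34, 24, 14 → 4.
For the crates, +8 each step: 24, 32, 40, 48, 56 → 64.
Pallets: ×2 each step; 2, 4, 8, 16, 32 → 64.
So the next row is 4 bins, 64 crates, 64 pallets.

4 bins, 64 crates, 64 pallets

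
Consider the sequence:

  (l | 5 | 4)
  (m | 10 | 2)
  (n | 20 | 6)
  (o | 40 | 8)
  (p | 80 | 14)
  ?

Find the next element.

(q | 160 | 22)

Letter — letters move forward 1 place in the alphabet: l, m, n, o, p → q.
Second coordinate goes 5, 10, 20, 40, 80 → 160 (×2 each step).
For the third coordinate, each term is the sum of the two before it: 4, 2, 6, 8, 14 → 22.
So the next element is (q | 160 | 22).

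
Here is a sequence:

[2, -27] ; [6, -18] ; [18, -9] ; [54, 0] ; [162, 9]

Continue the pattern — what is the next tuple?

[486, 18]

First value: 2, 6, 18, 54, 162 → 486 (×3 each step).
Second value goes -27, -18, -9, 0, 9 → 18 (+9 each step).
So the next tuple is [486, 18].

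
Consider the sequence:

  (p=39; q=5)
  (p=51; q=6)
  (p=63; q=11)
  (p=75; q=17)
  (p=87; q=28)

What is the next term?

(p=99; q=45)

P: +12 each step; 39, 51, 63, 75, 87 → 99.
Q: each term is the sum of the two before it, so 5, 6, 11, 17, 28 → 45.
Combining the parts gives (p=99; q=45).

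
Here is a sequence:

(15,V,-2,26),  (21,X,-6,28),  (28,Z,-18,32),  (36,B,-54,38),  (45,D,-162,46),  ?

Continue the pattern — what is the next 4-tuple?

(55,F,-486,56)

First component — differences are 6, 7, 8, … (increasing by 1 each time): 15, 21, 28, 36, 45 → 55.
Letter — letters move forward 2 places in the alphabet, wrapping Z→A: V, X, Z, B, D → F.
Third component: ×3 each step, so -2, -6, -18, -54, -162 → -486.
Fourth component: 26, 28, 32, 38, 46 → 56 (differences are 2, 4, 6, … (increasing by 2 each time)).
Putting it together: (55,F,-486,56).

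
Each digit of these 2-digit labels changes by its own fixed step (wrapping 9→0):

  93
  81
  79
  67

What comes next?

55

First digit: −1 each step, mod 10, so 9, 8, 7, 6 → 5.
For the second digit, −2 each step, mod 10: 3, 1, 9, 7 → 5.
Putting it together: 55.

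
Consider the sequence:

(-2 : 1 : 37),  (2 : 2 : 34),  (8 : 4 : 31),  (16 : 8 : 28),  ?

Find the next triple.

(26 : 16 : 25)

First slot — differences are 4, 6, 8, … (increasing by 2 each time): -2, 2, 8, 16 → 26.
Second slot: ×2 each step, so 1, 2, 4, 8 → 16.
Third slot: −3 each step, so 37, 34, 31, 28 → 25.
Putting it together: (26 : 16 : 25).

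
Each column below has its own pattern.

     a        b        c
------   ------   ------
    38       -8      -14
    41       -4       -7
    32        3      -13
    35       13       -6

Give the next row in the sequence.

26  26  -12

For the column a, alternating steps +3, −9, +3, −9, …: 38, 41, 32, 35 → 26.
Column b: differences are 4, 7, 10, … (increasing by 3 each time); -8, -4, 3, 13 → 26.
Column c: -14, -7, -13, -6 → -12 (alternating steps +7, −6, +7, −6, …).
Putting it together: 26  26  -12.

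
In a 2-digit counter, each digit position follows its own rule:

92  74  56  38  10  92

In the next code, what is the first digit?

First digit: 9, 7, 5, 3, 1, 9 → 7 (−2 each step, mod 10).

7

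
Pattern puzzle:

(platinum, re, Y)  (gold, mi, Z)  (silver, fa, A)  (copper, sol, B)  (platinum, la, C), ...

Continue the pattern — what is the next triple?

Metal goes platinum, gold, silver, copper, platinum → gold (repeats platinum → gold → silver → copper).
Note: runs through the solfège scale do→ti, so re, mi, fa, sol, la → ti.
Letter — letters move forward 1 place in the alphabet, wrapping Z→A: Y, Z, A, B, C → D.
So the next triple is (gold, ti, D).

(gold, ti, D)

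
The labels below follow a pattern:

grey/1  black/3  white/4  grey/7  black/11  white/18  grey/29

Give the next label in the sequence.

Shade — repeats grey → black → white: grey, black, white, grey, black, white, grey → black.
Second component — each term is the sum of the two before it: 1, 3, 4, 7, 11, 18, 29 → 47.
So the next label is black/47.

black/47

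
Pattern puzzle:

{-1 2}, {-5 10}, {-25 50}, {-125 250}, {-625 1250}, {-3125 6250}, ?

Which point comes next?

First entry: ×5 each step, so -1, -5, -25, -125, -625, -3125 → -15625.
For the second entry, ×5 each step: 2, 10, 50, 250, 1250, 6250 → 31250.
Combining the parts gives {-15625 31250}.

{-15625 31250}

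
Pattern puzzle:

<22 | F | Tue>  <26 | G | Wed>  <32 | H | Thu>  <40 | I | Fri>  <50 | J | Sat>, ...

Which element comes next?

<62 | K | Sun>

For the first value, differences are 4, 6, 8, … (increasing by 2 each time): 22, 26, 32, 40, 50 → 62.
Letter goes F, G, H, I, J → K (letters move forward 1 place in the alphabet).
Day goes Tue, Wed, Thu, Fri, Sat → Sun (runs through the weekdays Mon→Sun).
So the next element is <62 | K | Sun>.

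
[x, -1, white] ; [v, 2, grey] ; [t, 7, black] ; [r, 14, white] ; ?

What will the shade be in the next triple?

Shade — repeats white → grey → black: white, grey, black, white → grey.

grey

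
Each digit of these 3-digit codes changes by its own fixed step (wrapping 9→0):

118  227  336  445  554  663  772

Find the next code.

First digit — +1 each step, mod 10: 1, 2, 3, 4, 5, 6, 7 → 8.
Second digit goes 1, 2, 3, 4, 5, 6, 7 → 8 (+1 each step, mod 10).
Third digit goes 8, 7, 6, 5, 4, 3, 2 → 1 (−1 each step, mod 10).
Combining the parts gives 881.

881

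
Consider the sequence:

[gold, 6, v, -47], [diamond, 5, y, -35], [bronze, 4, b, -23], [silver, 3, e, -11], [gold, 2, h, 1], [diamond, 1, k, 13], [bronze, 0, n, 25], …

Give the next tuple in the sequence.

Rank: gold, diamond, bronze, silver, gold, diamond, bronze → silver (repeats gold → diamond → bronze → silver).
Second entry: −1 each step, so 6, 5, 4, 3, 2, 1, 0 → -1.
Letter: letters move forward 3 places in the alphabet, wrapping Z→A; v, y, b, e, h, k, n → q.
For the fourth entry, +12 each step: -47, -35, -23, -11, 1, 13, 25 → 37.
So the next tuple is [silver, -1, q, 37].

[silver, -1, q, 37]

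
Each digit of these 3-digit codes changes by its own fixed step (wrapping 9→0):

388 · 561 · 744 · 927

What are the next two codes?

100 then 383

First digit — +2 each step, mod 10: 3, 5, 7, 9 → 1 → 3.
Second digit: −2 each step, mod 10, so 8, 6, 4, 2 → 0 → 8.
Third digit: +3 each step, mod 10, so 8, 1, 4, 7 → 0 → 3.
So the next two codes are 100 and 383.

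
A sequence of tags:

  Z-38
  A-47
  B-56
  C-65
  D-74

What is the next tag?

E-83

For the letter, letters move forward 1 place in the alphabet, wrapping Z→A: Z, A, B, C, D → E.
Second component: +9 each step, so 38, 47, 56, 65, 74 → 83.
Putting it together: E-83.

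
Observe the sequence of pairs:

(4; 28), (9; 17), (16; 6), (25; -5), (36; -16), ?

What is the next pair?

First part — perfect squares: 2², 3², 4², …: 4, 9, 16, 25, 36 → 49.
Second part: −11 each step, so 28, 17, 6, -5, -16 → -27.
So the next pair is (49; -27).

(49; -27)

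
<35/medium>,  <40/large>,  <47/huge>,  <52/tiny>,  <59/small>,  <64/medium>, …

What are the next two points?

First entry: alternating steps +5, +7, +5, +7, …, so 35, 40, 47, 52, 59, 64 → 71 → 76.
Size: medium, large, huge, tiny, small, medium → large → huge (repeats medium → large → huge → tiny → small).
So the next two points are <71/large> and <76/huge>.

<71/large>, <76/huge>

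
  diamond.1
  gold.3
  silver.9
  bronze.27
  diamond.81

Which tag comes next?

gold.243

Rank — repeats diamond → gold → silver → bronze: diamond, gold, silver, bronze, diamond → gold.
Second component goes 1, 3, 9, 27, 81 → 243 (×3 each step).
Combining the parts gives gold.243.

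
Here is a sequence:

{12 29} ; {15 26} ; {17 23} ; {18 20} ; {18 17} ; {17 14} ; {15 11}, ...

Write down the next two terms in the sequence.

{12 8}, {8 5}

First value: 12, 15, 17, 18, 18, 17, 15 → 12 → 8 (differences are 3, 2, 1, … (decreasing by 1 each time)).
Second value: −3 each step, so 29, 26, 23, 20, 17, 14, 11 → 8 → 5.
Putting the parts together: {12 8} and then {8 5}.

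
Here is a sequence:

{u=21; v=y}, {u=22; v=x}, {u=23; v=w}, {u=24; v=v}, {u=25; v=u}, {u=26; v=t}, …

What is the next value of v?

s

U goes 21, 22, 23, 24, 25, 26 → 27 (+1 each step).
V: letters move back 1 place in the alphabet, so y, x, w, v, u, t → s.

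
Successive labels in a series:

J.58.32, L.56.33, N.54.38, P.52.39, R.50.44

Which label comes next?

T.48.45

Letter: J, L, N, P, R → T (letters move forward 2 places in the alphabet).
For the second component, −2 each step: 58, 56, 54, 52, 50 → 48.
Third component: alternating steps +1, +5, +1, +5, …; 32, 33, 38, 39, 44 → 45.
Combining the parts gives T.48.45.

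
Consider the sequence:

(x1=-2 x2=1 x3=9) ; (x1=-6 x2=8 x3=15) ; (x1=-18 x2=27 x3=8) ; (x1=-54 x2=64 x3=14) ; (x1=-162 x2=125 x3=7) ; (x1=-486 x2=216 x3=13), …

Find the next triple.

(x1=-1458 x2=343 x3=6)

X1 — ×3 each step: -2, -6, -18, -54, -162, -486 → -1458.
X2 goes 1, 8, 27, 64, 125, 216 → 343 (perfect cubes: 1³, 2³, 3³, …).
X3: 9, 15, 8, 14, 7, 13 → 6 (alternating steps +6, −7, +6, −7, …).
So the next triple is (x1=-1458 x2=343 x3=6).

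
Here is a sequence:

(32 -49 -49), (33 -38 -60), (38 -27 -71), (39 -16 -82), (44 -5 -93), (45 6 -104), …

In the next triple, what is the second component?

17

For the second component, +11 each step: -49, -38, -27, -16, -5, 6 → 17.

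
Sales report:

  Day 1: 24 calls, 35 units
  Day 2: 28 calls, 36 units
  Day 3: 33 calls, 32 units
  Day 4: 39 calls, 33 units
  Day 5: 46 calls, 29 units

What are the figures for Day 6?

54 calls, 30 units

Calls — differences are 4, 5, 6, … (increasing by 1 each time): 24, 28, 33, 39, 46 → 54.
Units — alternating steps +1, −4, +1, −4, …: 35, 36, 32, 33, 29 → 30.
Putting it together: 54 calls, 30 units.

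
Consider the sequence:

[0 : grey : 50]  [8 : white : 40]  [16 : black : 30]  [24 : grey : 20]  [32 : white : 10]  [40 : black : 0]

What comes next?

First entry: +8 each step, so 0, 8, 16, 24, 32, 40 → 48.
For the shade, repeats grey → white → black: grey, white, black, grey, white, black → grey.
For the third entry, −10 each step: 50, 40, 30, 20, 10, 0 → -10.
Putting it together: [48 : grey : -10].

[48 : grey : -10]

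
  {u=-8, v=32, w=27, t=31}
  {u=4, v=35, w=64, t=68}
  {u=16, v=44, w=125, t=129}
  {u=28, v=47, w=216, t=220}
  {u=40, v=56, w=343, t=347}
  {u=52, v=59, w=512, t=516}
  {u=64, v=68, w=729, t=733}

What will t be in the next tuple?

W goes 27, 64, 125, 216, 343, 512, 729 → 1000 (perfect cubes: 3³, 4³, 5³, …).
T goes 31, 68, 129, 220, 347, 516, 733 → 1004 (always 4 more than the w).

1004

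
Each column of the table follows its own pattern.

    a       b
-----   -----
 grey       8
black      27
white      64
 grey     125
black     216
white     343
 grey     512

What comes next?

black  729

Column a: grey, black, white, grey, black, white, grey → black (repeats grey → black → white).
Column b goes 8, 27, 64, 125, 216, 343, 512 → 729 (perfect cubes: 2³, 3³, 4³, …).
So the next line is black  729.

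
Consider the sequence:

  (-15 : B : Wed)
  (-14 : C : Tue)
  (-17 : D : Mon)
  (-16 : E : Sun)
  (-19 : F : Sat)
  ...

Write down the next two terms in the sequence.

(-18 : G : Fri), (-21 : H : Thu)

First part goes -15, -14, -17, -16, -19 → -18 → -21 (alternating steps +1, −3, +1, −3, …).
Letter: letters move forward 1 place in the alphabet; B, C, D, E, F → G → H.
Day — runs backward through the weekdays Mon→Sun: Wed, Tue, Mon, Sun, Sat → Fri → Thu.
Putting the parts together: (-18 : G : Fri) and then (-21 : H : Thu).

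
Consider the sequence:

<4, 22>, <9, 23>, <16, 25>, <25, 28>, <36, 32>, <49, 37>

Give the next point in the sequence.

First coordinate: 4, 9, 16, 25, 36, 49 → 64 (perfect squares: 2², 3², 4², …).
Second coordinate: 22, 23, 25, 28, 32, 37 → 43 (differences are 1, 2, 3, … (increasing by 1 each time)).
Putting it together: <64, 43>.

<64, 43>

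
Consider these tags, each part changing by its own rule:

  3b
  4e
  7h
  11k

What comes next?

First component — each term is the sum of the two before it: 3, 4, 7, 11 → 18.
Letter: letters move forward 3 places in the alphabet, so b, e, h, k → n.
Combining the parts gives 18n.

18n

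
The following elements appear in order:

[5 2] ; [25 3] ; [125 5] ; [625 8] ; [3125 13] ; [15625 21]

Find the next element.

For the first component, ×5 each step: 5, 25, 125, 625, 3125, 15625 → 78125.
For the second component, each term is the sum of the two before it: 2, 3, 5, 8, 13, 21 → 34.
So the next element is [78125 34].

[78125 34]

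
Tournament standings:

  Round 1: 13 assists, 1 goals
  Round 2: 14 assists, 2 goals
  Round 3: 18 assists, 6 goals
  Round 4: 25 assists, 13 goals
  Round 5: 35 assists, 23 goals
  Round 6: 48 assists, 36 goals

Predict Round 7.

Assists goes 13, 14, 18, 25, 35, 48 → 64 (differences are 1, 4, 7, … (increasing by 3 each time)).
Goals goes 1, 2, 6, 13, 23, 36 → 52 (always 12 less than the assists).
Putting it together: 64 assists, 52 goals.

64 assists, 52 goals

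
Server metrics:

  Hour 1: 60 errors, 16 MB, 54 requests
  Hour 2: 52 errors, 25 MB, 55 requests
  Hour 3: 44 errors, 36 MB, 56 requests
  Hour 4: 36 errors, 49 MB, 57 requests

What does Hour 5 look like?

28 errors, 64 MB, 58 requests

Errors: −8 each step, so 60, 52, 44, 36 → 28.
For the MB, perfect squares: 4², 5², 6², …: 16, 25, 36, 49 → 64.
Requests — +1 each step: 54, 55, 56, 57 → 58.
So the next row is 28 errors, 64 MB, 58 requests.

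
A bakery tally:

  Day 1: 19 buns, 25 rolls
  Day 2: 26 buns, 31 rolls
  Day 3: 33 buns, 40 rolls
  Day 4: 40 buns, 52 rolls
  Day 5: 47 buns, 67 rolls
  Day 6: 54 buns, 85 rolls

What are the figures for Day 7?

Buns: +7 each step; 19, 26, 33, 40, 47, 54 → 61.
For the rolls, differences are 6, 9, 12, … (increasing by 3 each time): 25, 31, 40, 52, 67, 85 → 106.
So the next record is 61 buns, 106 rolls.

61 buns, 106 rolls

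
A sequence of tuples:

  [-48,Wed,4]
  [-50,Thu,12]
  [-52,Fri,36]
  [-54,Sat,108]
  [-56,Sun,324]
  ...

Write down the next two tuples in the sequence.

[-58,Mon,972], [-60,Tue,2916]

First value: -48, -50, -52, -54, -56 → -58 → -60 (−2 each step).
Day: runs through the weekdays Mon→Sun; Wed, Thu, Fri, Sat, Sun → Mon → Tue.
Third value goes 4, 12, 36, 108, 324 → 972 → 2916 (×3 each step).
Putting the parts together: [-58,Mon,972] and then [-60,Tue,2916].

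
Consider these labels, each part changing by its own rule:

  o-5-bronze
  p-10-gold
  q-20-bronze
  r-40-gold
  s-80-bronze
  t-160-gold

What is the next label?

For the letter, letters move forward 1 place in the alphabet: o, p, q, r, s, t → u.
Second component: 5, 10, 20, 40, 80, 160 → 320 (×2 each step).
Rank goes bronze, gold, bronze, gold, bronze, gold → bronze (alternates bronze ↔ gold).
Putting it together: u-320-bronze.

u-320-bronze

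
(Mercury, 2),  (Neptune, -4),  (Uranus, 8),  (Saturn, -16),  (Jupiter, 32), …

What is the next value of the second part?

-64

For the second part, ×(-2) each step: 2, -4, 8, -16, 32 → -64.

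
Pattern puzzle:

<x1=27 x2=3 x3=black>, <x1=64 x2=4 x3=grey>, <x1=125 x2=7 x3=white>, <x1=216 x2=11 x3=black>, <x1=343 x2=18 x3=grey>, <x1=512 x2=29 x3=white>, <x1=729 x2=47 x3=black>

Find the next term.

X1: 27, 64, 125, 216, 343, 512, 729 → 1000 (perfect cubes: 3³, 4³, 5³, …).
X2 — each term is the sum of the two before it: 3, 4, 7, 11, 18, 29, 47 → 76.
X3 — repeats black → grey → white: black, grey, white, black, grey, white, black → grey.
So the next term is <x1=1000 x2=76 x3=grey>.

<x1=1000 x2=76 x3=grey>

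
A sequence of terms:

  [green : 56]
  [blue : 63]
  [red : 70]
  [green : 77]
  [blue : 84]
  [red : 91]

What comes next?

Colour — repeats green → blue → red: green, blue, red, green, blue, red → green.
Second value: +7 each step; 56, 63, 70, 77, 84, 91 → 98.
So the next term is [green : 98].

[green : 98]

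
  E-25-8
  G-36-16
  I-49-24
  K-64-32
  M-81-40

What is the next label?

For the letter, letters move forward 2 places in the alphabet: E, G, I, K, M → O.
Second component — perfect squares: 5², 6², 7², …: 25, 36, 49, 64, 81 → 100.
Third component — +8 each step: 8, 16, 24, 32, 40 → 48.
Combining the parts gives O-100-48.

O-100-48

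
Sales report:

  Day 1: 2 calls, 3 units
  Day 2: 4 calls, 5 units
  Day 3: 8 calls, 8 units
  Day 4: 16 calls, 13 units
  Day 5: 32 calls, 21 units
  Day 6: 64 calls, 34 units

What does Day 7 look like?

128 calls, 55 units

For the calls, ×2 each step: 2, 4, 8, 16, 32, 64 → 128.
Units: 3, 5, 8, 13, 21, 34 → 55 (each term is the sum of the two before it).
Combining the parts gives 128 calls, 55 units.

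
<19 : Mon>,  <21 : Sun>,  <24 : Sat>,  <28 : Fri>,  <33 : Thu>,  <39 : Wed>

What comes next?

First part: 19, 21, 24, 28, 33, 39 → 46 (differences are 2, 3, 4, … (increasing by 1 each time)).
Day: Mon, Sun, Sat, Fri, Thu, Wed → Tue (runs backward through the weekdays Mon→Sun).
So the next term is <46 : Tue>.

<46 : Tue>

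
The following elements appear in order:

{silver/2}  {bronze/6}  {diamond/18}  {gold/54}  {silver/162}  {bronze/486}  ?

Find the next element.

Rank — repeats silver → bronze → diamond → gold: silver, bronze, diamond, gold, silver, bronze → diamond.
Second coordinate: ×3 each step; 2, 6, 18, 54, 162, 486 → 1458.
Putting it together: {diamond/1458}.

{diamond/1458}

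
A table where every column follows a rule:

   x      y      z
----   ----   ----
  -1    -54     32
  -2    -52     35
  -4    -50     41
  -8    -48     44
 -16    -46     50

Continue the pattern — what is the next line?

Column x goes -1, -2, -4, -8, -16 → -32 (×2 each step).
Column y goes -54, -52, -50, -48, -46 → -44 (+2 each step).
Column z: alternating steps +3, +6, +3, +6, …, so 32, 35, 41, 44, 50 → 53.
So the next line is -32  -44  53.

-32  -44  53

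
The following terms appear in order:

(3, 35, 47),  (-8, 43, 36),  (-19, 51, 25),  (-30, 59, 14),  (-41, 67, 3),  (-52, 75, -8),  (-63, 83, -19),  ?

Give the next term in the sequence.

(-74, 91, -30)

First component goes 3, -8, -19, -30, -41, -52, -63 → -74 (−11 each step).
Second component: +8 each step; 35, 43, 51, 59, 67, 75, 83 → 91.
Third component: −11 each step, so 47, 36, 25, 14, 3, -8, -19 → -30.
Putting it together: (-74, 91, -30).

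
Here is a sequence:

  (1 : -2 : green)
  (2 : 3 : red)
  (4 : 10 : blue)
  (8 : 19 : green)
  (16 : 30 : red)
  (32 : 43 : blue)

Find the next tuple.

(64 : 58 : green)

First part: ×2 each step, so 1, 2, 4, 8, 16, 32 → 64.
Second part goes -2, 3, 10, 19, 30, 43 → 58 (differences are 5, 7, 9, … (increasing by 2 each time)).
Colour — repeats green → red → blue: green, red, blue, green, red, blue → green.
So the next tuple is (64 : 58 : green).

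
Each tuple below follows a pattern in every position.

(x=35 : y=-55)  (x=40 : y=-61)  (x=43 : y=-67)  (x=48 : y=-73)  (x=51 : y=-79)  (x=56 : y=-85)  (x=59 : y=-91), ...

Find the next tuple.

(x=64 : y=-97)

X — alternating steps +5, +3, +5, +3, …: 35, 40, 43, 48, 51, 56, 59 → 64.
Y: −6 each step, so -55, -61, -67, -73, -79, -85, -91 → -97.
Putting it together: (x=64 : y=-97).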